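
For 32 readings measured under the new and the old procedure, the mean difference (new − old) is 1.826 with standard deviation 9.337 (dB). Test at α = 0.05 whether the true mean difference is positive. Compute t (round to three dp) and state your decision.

H0: μ_d = 0; H1: μ_d > 0 (paired t-test on the differences, right-tailed).
t = d̄/(s_d/√n) = 1.826/(9.337/√32) = 1.106
df = n − 1 = 31
p-value = P(T ≥ 1.106) ≈ 0.139
Since p ≈ 0.139 > α = 0.05, fail to reject H0; the data do not provide sufficient evidence against H0.

t = 1.106; fail to reject H0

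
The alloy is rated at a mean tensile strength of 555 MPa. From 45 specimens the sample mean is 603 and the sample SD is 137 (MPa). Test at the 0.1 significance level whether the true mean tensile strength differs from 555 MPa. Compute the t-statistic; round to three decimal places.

2.350

H0: μ = 555; H1: μ ≠ 555 (one-sample t-test, two-sided).
t = (x̄ − μ₀)/(s/√n) = (603 − 555)/(137/√45) = 2.350
df = n − 1 = 44
Two-sided p-value ≈ 0.0233
Since p ≈ 0.0233 < α = 0.1, reject H0; the data support H1.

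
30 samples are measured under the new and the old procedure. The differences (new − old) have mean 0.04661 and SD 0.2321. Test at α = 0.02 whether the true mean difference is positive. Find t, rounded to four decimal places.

H0: μ_d = 0; H1: μ_d > 0 (paired t-test on the differences, right-tailed).
t = d̄/(s_d/√n) = 0.04661/(0.2321/√30) = 1.0999
df = n − 1 = 29
p-value = P(T ≥ 1.0999) ≈ 0.140
Since p ≈ 0.140 > α = 0.02, fail to reject H0; the data do not provide sufficient evidence against H0.

1.0999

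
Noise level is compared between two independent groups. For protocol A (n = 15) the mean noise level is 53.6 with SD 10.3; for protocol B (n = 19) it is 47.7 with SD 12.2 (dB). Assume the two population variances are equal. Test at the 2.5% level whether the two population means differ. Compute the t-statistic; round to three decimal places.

Let group 1 = protocol A, group 2 = protocol B. H0: μ_1 = μ_2; H1: μ_1 ≠ μ_2 (two-sample pooled-variance t-test, two-sided).
s_p² = [(15−1)·10.3² + (19−1)·12.2²]/(15+19−2) = 130.137
t = (53.6 − 47.7)/√[130.137·(1/15 + 1/19)] = 1.497
df = n₁ + n₂ − 2 = 32
Two-sided p-value ≈ 0.1441
Since p ≈ 0.1441 > α = 0.025, fail to reject H0; the data do not provide sufficient evidence against H0.

1.497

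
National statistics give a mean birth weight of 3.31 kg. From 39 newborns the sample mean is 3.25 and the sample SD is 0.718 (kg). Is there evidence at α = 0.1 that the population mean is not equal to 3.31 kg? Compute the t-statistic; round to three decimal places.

-0.522

H0: μ = 3.31; H1: μ ≠ 3.31 (one-sample t-test, two-sided).
t = (x̄ − μ₀)/(s/√n) = (3.25 − 3.31)/(0.718/√39) = -0.522
df = n − 1 = 38
Two-sided p-value ≈ 0.6048
Since p ≈ 0.6048 > α = 0.1, fail to reject H0; the data do not provide sufficient evidence against H0.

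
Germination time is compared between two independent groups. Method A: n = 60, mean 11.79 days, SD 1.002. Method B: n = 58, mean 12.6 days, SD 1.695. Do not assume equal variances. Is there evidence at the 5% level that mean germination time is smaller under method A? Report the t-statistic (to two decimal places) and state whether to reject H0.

t = -3.15; reject H0

Let group 1 = method A, group 2 = method B. H0: μ_1 = μ_2; H1: μ_1 < μ_2 (Welch's two-sample t-test, left-tailed).
t = (x̄_1 − x̄_2)/√(s_1²/n_1 + s_2²/n_2) = (11.79 − 12.6)/√(1.002²/60 + 1.695²/58) = -3.15
Welch–Satterthwaite df ≈ 91.88
p-value = P(T ≤ -3.15) ≈ 0.0011
Since p ≈ 0.0011 < α = 0.05, reject H0; the data support H1.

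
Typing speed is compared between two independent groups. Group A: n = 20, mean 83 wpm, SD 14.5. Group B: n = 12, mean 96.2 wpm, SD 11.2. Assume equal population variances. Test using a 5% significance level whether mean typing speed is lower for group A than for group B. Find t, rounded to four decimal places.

-2.7008

Let group 1 = group A, group 2 = group B. H0: μ_1 = μ_2; H1: μ_1 < μ_2 (two-sample pooled-variance t-test, left-tailed).
s_p² = [(20−1)·14.5² + (12−1)·11.2²]/(20+12−2) = 179.153
t = (83 − 96.2)/√[179.153·(1/20 + 1/12)] = -2.7008
df = n₁ + n₂ − 2 = 30
p-value = P(T ≤ -2.7008) ≈ 0.0056
Since p ≈ 0.0056 < α = 0.05, reject H0; the data support H1.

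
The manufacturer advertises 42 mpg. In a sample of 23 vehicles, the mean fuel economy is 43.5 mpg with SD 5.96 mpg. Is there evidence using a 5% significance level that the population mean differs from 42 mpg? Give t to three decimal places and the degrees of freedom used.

t = 1.207, df = 22

H0: μ = 42; H1: μ ≠ 42 (one-sample t-test, two-sided).
t = (x̄ − μ₀)/(s/√n) = (43.5 − 42)/(5.96/√23) = 1.207
df = n − 1 = 22
Two-sided p-value ≈ 0.2402
Since p ≈ 0.2402 > α = 0.05, fail to reject H0; the data do not provide sufficient evidence against H0.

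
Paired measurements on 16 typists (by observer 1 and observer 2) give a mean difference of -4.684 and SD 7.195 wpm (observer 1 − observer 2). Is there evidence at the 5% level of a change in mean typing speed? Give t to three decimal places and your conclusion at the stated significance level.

H0: μ_d = 0; H1: μ_d ≠ 0 (paired t-test on the differences, two-sided).
t = d̄/(s_d/√n) = -4.684/(7.195/√16) = -2.604
df = n − 1 = 15
Two-sided p-value ≈ 0.020
Since p ≈ 0.020 < α = 0.05, reject H0; the evidence is statistically significant.

t = -2.604; reject H0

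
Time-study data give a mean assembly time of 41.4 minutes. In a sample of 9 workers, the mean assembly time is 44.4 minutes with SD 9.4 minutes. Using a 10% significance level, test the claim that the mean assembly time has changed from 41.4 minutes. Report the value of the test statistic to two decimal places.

0.96

H0: μ = 41.4; H1: μ ≠ 41.4 (one-sample t-test, two-sided).
t = (x̄ − μ₀)/(s/√n) = (44.4 − 41.4)/(9.4/√9) = 0.96
df = n − 1 = 8
Two-sided p-value ≈ 0.366
Since p ≈ 0.366 > α = 0.1, fail to reject H0; the evidence is not statistically significant.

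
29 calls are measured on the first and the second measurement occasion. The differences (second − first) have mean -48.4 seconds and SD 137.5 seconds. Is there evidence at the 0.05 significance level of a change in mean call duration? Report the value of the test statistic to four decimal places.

-1.8956

H0: μ_d = 0; H1: μ_d ≠ 0 (paired t-test on the differences, two-sided).
t = d̄/(s_d/√n) = -48.4/(137.5/√29) = -1.8956
df = n − 1 = 28
Two-sided p-value ≈ 0.0684
Since p ≈ 0.0684 > α = 0.05, fail to reject H0; the evidence is not statistically significant.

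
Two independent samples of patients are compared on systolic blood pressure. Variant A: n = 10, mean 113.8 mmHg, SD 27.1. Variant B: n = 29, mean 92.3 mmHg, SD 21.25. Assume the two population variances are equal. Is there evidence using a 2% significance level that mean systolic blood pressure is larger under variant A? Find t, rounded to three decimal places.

Let group 1 = variant A, group 2 = variant B. H0: μ_1 = μ_2; H1: μ_1 > μ_2 (two-sample pooled-variance t-test, right-tailed).
s_p² = [(10−1)·27.1² + (29−1)·21.25²]/(10+29−2) = 520.363
t = (113.8 − 92.3)/√[520.363·(1/10 + 1/29)] = 2.570
df = n₁ + n₂ − 2 = 37
p-value = P(T ≥ 2.570) ≈ 0.0072
Since p ≈ 0.0072 < α = 0.02, reject H0; the data support H1.

2.570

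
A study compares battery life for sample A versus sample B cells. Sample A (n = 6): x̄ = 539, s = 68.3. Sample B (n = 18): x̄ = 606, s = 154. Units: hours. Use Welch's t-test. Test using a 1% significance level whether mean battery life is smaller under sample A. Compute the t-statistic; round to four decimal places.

Let group 1 = sample A, group 2 = sample B. H0: μ_1 = μ_2; H1: μ_1 < μ_2 (Welch's two-sample t-test, left-tailed).
t = (x̄_1 − x̄_2)/√(s_1²/n_1 + s_2²/n_2) = (539 − 606)/√(68.3²/6 + 154²/18) = -1.4638
Welch–Satterthwaite df ≈ 19.68
p-value = P(T ≤ -1.4638) ≈ 0.0795
Since p ≈ 0.0795 > α = 0.01, fail to reject H0; the data do not provide sufficient evidence against H0.

-1.4638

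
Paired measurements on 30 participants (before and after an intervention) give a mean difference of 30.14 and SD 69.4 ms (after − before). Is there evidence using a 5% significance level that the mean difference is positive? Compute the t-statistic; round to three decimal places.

H0: μ_d = 0; H1: μ_d > 0 (paired t-test on the differences, right-tailed).
t = d̄/(s_d/√n) = 30.14/(69.4/√30) = 2.379
df = n − 1 = 29
p-value = P(T ≥ 2.379) ≈ 0.0121
Since p ≈ 0.0121 < α = 0.05, reject H0; the evidence is statistically significant.

2.379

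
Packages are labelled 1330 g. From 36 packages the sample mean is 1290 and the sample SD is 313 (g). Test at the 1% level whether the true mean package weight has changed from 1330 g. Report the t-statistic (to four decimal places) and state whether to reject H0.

t = -0.7668; fail to reject H0

H0: μ = 1330; H1: μ ≠ 1330 (one-sample t-test, two-sided).
t = (x̄ − μ₀)/(s/√n) = (1290 − 1330)/(313/√36) = -0.7668
df = n − 1 = 35
Two-sided p-value ≈ 0.448
Since p ≈ 0.448 > α = 0.01, fail to reject H0; the data do not provide sufficient evidence against H0.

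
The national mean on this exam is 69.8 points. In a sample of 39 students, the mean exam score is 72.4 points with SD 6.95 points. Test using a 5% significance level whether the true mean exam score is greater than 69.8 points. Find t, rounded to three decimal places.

H0: μ = 69.8; H1: μ > 69.8 (one-sample t-test, right-tailed).
t = (x̄ − μ₀)/(s/√n) = (72.4 − 69.8)/(6.95/√39) = 2.336
df = n − 1 = 38
p-value = P(T ≥ 2.336) ≈ 0.012
Since p ≈ 0.012 < α = 0.05, reject H0; the evidence is statistically significant.

2.336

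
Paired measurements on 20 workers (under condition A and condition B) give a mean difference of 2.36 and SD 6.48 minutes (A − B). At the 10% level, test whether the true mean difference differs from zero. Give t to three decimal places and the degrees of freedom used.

t = 1.629, df = 19

H0: μ_d = 0; H1: μ_d ≠ 0 (paired t-test on the differences, two-sided).
t = d̄/(s_d/√n) = 2.36/(6.48/√20) = 1.629
df = n − 1 = 19
Two-sided p-value ≈ 0.1198
Since p ≈ 0.1198 > α = 0.1, fail to reject H0; the evidence is not statistically significant.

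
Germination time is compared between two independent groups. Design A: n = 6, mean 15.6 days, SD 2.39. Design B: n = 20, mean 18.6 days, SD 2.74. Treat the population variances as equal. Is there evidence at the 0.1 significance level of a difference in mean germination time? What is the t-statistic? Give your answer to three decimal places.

Let group 1 = design A, group 2 = design B. H0: μ_1 = μ_2; H1: μ_1 ≠ μ_2 (two-sample pooled-variance t-test, two-sided).
s_p² = [(6−1)·2.39² + (20−1)·2.74²]/(6+20−2) = 7.13354
t = (15.6 − 18.6)/√[7.13354·(1/6 + 1/20)] = -2.413
df = n₁ + n₂ − 2 = 24
Two-sided p-value ≈ 0.024
Since p ≈ 0.024 < α = 0.1, reject H0; the evidence is statistically significant.

-2.413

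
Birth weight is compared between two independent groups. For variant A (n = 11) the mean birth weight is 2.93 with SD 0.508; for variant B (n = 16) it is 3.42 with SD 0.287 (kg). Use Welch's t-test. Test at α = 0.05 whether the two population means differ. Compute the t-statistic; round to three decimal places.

-2.897

Let group 1 = variant A, group 2 = variant B. H0: μ_1 = μ_2; H1: μ_1 ≠ μ_2 (Welch's two-sample t-test, two-sided).
t = (x̄_1 − x̄_2)/√(s_1²/n_1 + s_2²/n_2) = (2.93 − 3.42)/√(0.508²/11 + 0.287²/16) = -2.897
Welch–Satterthwaite df ≈ 14.41
Two-sided p-value ≈ 0.0114
Since p ≈ 0.0114 < α = 0.05, reject H0; the evidence is statistically significant.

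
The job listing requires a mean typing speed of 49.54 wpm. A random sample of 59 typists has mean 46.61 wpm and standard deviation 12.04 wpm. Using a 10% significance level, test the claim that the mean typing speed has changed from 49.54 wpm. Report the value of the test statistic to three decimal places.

H0: μ = 49.54; H1: μ ≠ 49.54 (one-sample t-test, two-sided).
t = (x̄ − μ₀)/(s/√n) = (46.61 − 49.54)/(12.04/√59) = -1.869
df = n − 1 = 58
Two-sided p-value ≈ 0.0666
Since p ≈ 0.0666 < α = 0.1, reject H0; the evidence is statistically significant.

-1.869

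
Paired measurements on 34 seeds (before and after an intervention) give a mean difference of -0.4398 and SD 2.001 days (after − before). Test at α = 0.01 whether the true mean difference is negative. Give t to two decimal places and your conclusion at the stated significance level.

t = -1.28; fail to reject H0

H0: μ_d = 0; H1: μ_d < 0 (paired t-test on the differences, left-tailed).
t = d̄/(s_d/√n) = -0.4398/(2.001/√34) = -1.28
df = n − 1 = 33
p-value = P(T ≤ -1.28) ≈ 0.1045
Since p ≈ 0.1045 > α = 0.01, fail to reject H0; the evidence is not statistically significant.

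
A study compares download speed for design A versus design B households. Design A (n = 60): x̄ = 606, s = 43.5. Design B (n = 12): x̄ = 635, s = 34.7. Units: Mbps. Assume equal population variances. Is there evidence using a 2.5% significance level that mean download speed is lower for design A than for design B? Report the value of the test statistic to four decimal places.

Let group 1 = design A, group 2 = design B. H0: μ_1 = μ_2; H1: μ_1 < μ_2 (two-sample pooled-variance t-test, left-tailed).
s_p² = [(60−1)·43.5² + (12−1)·34.7²]/(60+12−2) = 1784.11
t = (606 − 635)/√[1784.11·(1/60 + 1/12)] = -2.1711
df = n₁ + n₂ − 2 = 70
p-value = P(T ≤ -2.1711) ≈ 0.017
Since p ≈ 0.017 < α = 0.025, reject H0; the evidence is statistically significant.

-2.1711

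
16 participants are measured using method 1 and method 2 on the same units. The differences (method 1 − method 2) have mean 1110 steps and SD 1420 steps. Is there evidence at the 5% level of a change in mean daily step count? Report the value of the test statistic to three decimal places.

H0: μ_d = 0; H1: μ_d ≠ 0 (paired t-test on the differences, two-sided).
t = d̄/(s_d/√n) = 1110/(1420/√16) = 3.127
df = n − 1 = 15
Two-sided p-value ≈ 0.0069
Since p ≈ 0.0069 < α = 0.05, reject H0; the data support H1.

3.127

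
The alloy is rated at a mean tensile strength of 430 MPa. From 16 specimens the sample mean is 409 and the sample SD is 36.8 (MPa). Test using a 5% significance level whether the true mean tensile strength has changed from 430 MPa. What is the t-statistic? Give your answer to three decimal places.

-2.283

H0: μ = 430; H1: μ ≠ 430 (one-sample t-test, two-sided).
t = (x̄ − μ₀)/(s/√n) = (409 − 430)/(36.8/√16) = -2.283
df = n − 1 = 15
Two-sided p-value ≈ 0.0375
Since p ≈ 0.0375 < α = 0.05, reject H0; the evidence is statistically significant.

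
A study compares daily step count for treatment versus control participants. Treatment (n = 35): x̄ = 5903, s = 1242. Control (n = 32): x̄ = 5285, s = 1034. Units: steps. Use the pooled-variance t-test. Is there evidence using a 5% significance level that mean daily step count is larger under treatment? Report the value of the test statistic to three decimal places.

2.202

Let group 1 = treatment, group 2 = control. H0: μ_1 = μ_2; H1: μ_1 > μ_2 (two-sample pooled-variance t-test, right-tailed).
s_p² = [(35−1)·1242² + (32−1)·1034²]/(35+32−2) = 1316780
t = (5903 − 5285)/√[1316780·(1/35 + 1/32)] = 2.202
df = n₁ + n₂ − 2 = 65
p-value = P(T ≥ 2.202) ≈ 0.016
Since p ≈ 0.016 < α = 0.05, reject H0; the data support H1.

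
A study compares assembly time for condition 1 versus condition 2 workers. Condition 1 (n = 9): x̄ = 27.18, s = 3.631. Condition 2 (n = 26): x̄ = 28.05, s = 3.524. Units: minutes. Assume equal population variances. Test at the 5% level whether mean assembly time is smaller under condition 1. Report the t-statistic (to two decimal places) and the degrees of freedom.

Let group 1 = condition 1, group 2 = condition 2. H0: μ_1 = μ_2; H1: μ_1 < μ_2 (two-sample pooled-variance t-test, left-tailed).
s_p² = [(9−1)·3.631² + (26−1)·3.524²]/(9+26−2) = 12.6042
t = (27.18 − 28.05)/√[12.6042·(1/9 + 1/26)] = -0.63
df = n₁ + n₂ − 2 = 33
p-value = P(T ≤ -0.63) ≈ 0.2653
Since p ≈ 0.2653 > α = 0.05, fail to reject H0; the data do not provide sufficient evidence against H0.

t = -0.63, df = 33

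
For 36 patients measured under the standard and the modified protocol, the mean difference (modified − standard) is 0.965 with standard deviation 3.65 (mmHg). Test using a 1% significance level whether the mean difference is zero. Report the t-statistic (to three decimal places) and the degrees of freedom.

H0: μ_d = 0; H1: μ_d ≠ 0 (paired t-test on the differences, two-sided).
t = d̄/(s_d/√n) = 0.965/(3.65/√36) = 1.586
df = n − 1 = 35
Two-sided p-value ≈ 0.1217
Since p ≈ 0.1217 > α = 0.01, fail to reject H0; the evidence is not statistically significant.

t = 1.586, df = 35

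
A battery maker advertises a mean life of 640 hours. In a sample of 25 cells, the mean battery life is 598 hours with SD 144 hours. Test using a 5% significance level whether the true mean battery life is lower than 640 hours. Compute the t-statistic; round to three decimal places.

-1.458

H0: μ = 640; H1: μ < 640 (one-sample t-test, left-tailed).
t = (x̄ − μ₀)/(s/√n) = (598 − 640)/(144/√25) = -1.458
df = n − 1 = 24
p-value = P(T ≤ -1.458) ≈ 0.079
Since p ≈ 0.079 > α = 0.05, fail to reject H0; the evidence is not statistically significant.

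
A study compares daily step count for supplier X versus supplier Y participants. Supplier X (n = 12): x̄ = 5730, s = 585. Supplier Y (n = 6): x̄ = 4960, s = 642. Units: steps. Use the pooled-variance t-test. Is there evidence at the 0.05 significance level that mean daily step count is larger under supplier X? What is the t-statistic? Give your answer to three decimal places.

2.552

Let group 1 = supplier X, group 2 = supplier Y. H0: μ_1 = μ_2; H1: μ_1 > μ_2 (two-sample pooled-variance t-test, right-tailed).
s_p² = [(12−1)·585² + (6−1)·642²]/(12+6−2) = 364081
t = (5730 − 4960)/√[364081·(1/12 + 1/6)] = 2.552
df = n₁ + n₂ − 2 = 16
p-value = P(T ≥ 2.552) ≈ 0.011
Since p ≈ 0.011 < α = 0.05, reject H0; the evidence is statistically significant.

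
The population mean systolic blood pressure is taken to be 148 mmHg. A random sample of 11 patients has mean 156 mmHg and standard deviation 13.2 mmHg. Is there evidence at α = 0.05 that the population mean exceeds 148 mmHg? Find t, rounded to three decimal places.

2.010

H0: μ = 148; H1: μ > 148 (one-sample t-test, right-tailed).
t = (x̄ − μ₀)/(s/√n) = (156 − 148)/(13.2/√11) = 2.010
df = n − 1 = 10
p-value = P(T ≥ 2.010) ≈ 0.0361
Since p ≈ 0.0361 < α = 0.05, reject H0; the data support H1.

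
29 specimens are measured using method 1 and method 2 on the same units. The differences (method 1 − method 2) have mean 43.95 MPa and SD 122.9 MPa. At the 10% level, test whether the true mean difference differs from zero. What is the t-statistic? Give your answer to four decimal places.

H0: μ_d = 0; H1: μ_d ≠ 0 (paired t-test on the differences, two-sided).
t = d̄/(s_d/√n) = 43.95/(122.9/√29) = 1.9258
df = n − 1 = 28
Two-sided p-value ≈ 0.064
Since p ≈ 0.064 < α = 0.1, reject H0; the data support H1.

1.9258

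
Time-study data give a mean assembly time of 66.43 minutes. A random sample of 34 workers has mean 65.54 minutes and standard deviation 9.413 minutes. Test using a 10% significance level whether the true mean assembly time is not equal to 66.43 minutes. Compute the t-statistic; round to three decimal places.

H0: μ = 66.43; H1: μ ≠ 66.43 (one-sample t-test, two-sided).
t = (x̄ − μ₀)/(s/√n) = (65.54 − 66.43)/(9.413/√34) = -0.551
df = n − 1 = 33
Two-sided p-value ≈ 0.585
Since p ≈ 0.585 > α = 0.1, fail to reject H0; the evidence is not statistically significant.

-0.551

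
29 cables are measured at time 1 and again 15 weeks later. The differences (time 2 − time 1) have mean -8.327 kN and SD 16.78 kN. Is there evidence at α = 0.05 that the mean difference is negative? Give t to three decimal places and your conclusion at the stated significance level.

H0: μ_d = 0; H1: μ_d < 0 (paired t-test on the differences, left-tailed).
t = d̄/(s_d/√n) = -8.327/(16.78/√29) = -2.672
df = n − 1 = 28
p-value = P(T ≤ -2.672) ≈ 0.006
Since p ≈ 0.006 < α = 0.05, reject H0; the evidence is statistically significant.

t = -2.672; reject H0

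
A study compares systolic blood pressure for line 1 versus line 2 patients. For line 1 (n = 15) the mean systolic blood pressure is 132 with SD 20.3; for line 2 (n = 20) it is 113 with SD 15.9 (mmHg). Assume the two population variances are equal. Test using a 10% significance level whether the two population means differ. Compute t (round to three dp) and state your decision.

t = 3.108; reject H0

Let group 1 = line 1, group 2 = line 2. H0: μ_1 = μ_2; H1: μ_1 ≠ μ_2 (two-sample pooled-variance t-test, two-sided).
s_p² = [(15−1)·20.3² + (20−1)·15.9²]/(15+20−2) = 320.383
t = (132 − 113)/√[320.383·(1/15 + 1/20)] = 3.108
df = n₁ + n₂ − 2 = 33
Two-sided p-value ≈ 0.004
Since p ≈ 0.004 < α = 0.1, reject H0; the evidence is statistically significant.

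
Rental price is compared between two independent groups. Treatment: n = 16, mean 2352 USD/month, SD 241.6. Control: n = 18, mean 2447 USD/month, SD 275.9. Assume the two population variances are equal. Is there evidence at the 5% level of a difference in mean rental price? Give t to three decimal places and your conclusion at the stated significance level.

t = -1.062; fail to reject H0

Let group 1 = treatment, group 2 = control. H0: μ_1 = μ_2; H1: μ_1 ≠ μ_2 (two-sample pooled-variance t-test, two-sided).
s_p² = [(16−1)·241.6² + (18−1)·275.9²]/(16+18−2) = 67800.4
t = (2352 − 2447)/√[67800.4·(1/16 + 1/18)] = -1.062
df = n₁ + n₂ − 2 = 32
Two-sided p-value ≈ 0.296
Since p ≈ 0.296 > α = 0.05, fail to reject H0; the data do not provide sufficient evidence against H0.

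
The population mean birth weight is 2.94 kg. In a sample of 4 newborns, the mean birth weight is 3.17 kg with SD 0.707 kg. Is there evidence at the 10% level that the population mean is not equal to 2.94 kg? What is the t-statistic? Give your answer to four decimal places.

0.6506

H0: μ = 2.94; H1: μ ≠ 2.94 (one-sample t-test, two-sided).
t = (x̄ − μ₀)/(s/√n) = (3.17 − 2.94)/(0.707/√4) = 0.6506
df = n − 1 = 3
Two-sided p-value ≈ 0.562
Since p ≈ 0.562 > α = 0.1, fail to reject H0; the evidence is not statistically significant.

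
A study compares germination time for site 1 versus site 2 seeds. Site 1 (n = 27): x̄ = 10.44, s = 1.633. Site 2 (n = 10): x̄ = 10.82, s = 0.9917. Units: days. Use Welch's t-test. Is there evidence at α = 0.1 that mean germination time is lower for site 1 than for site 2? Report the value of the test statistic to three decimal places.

-0.856

Let group 1 = site 1, group 2 = site 2. H0: μ_1 = μ_2; H1: μ_1 < μ_2 (Welch's two-sample t-test, left-tailed).
t = (x̄_1 − x̄_2)/√(s_1²/n_1 + s_2²/n_2) = (10.44 − 10.82)/√(1.633²/27 + 0.9917²/10) = -0.856
Welch–Satterthwaite df ≈ 26.80
p-value = P(T ≤ -0.856) ≈ 0.200
Since p ≈ 0.200 > α = 0.1, fail to reject H0; the evidence is not statistically significant.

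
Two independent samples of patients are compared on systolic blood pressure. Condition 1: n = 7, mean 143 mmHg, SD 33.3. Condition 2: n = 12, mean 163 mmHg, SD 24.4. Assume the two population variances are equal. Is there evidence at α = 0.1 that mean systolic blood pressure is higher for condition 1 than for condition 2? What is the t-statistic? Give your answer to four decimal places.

Let group 1 = condition 1, group 2 = condition 2. H0: μ_1 = μ_2; H1: μ_1 > μ_2 (two-sample pooled-variance t-test, right-tailed).
s_p² = [(7−1)·33.3² + (12−1)·24.4²]/(7+12−2) = 776.606
t = (143 − 163)/√[776.606·(1/7 + 1/12)] = -1.5090
df = n₁ + n₂ − 2 = 17
p-value = P(T ≥ -1.5090) ≈ 0.925
Since p ≈ 0.925 > α = 0.1, fail to reject H0; the data do not provide sufficient evidence against H0.

-1.5090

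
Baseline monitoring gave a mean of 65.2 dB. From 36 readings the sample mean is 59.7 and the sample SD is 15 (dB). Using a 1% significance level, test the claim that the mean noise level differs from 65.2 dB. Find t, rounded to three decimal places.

H0: μ = 65.2; H1: μ ≠ 65.2 (one-sample t-test, two-sided).
t = (x̄ − μ₀)/(s/√n) = (59.7 − 65.2)/(15/√36) = -2.200
df = n − 1 = 35
Two-sided p-value ≈ 0.035
Since p ≈ 0.035 > α = 0.01, fail to reject H0; the data do not provide sufficient evidence against H0.

-2.200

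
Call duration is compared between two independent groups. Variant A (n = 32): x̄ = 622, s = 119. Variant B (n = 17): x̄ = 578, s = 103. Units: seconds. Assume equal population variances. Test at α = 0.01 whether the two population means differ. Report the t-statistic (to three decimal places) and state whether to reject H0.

Let group 1 = variant A, group 2 = variant B. H0: μ_1 = μ_2; H1: μ_1 ≠ μ_2 (two-sample pooled-variance t-test, two-sided).
s_p² = [(32−1)·119² + (17−1)·103²]/(32+17−2) = 12951.8
t = (622 − 578)/√[12951.8·(1/32 + 1/17)] = 1.288
df = n₁ + n₂ − 2 = 47
Two-sided p-value ≈ 0.2040
Since p ≈ 0.2040 > α = 0.01, fail to reject H0; the evidence is not statistically significant.

t = 1.288; fail to reject H0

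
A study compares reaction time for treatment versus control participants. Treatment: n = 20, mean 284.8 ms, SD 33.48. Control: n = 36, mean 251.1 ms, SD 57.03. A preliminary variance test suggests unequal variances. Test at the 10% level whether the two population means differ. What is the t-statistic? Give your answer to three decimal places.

Let group 1 = treatment, group 2 = control. H0: μ_1 = μ_2; H1: μ_1 ≠ μ_2 (Welch's two-sample t-test, two-sided).
t = (x̄_1 − x̄_2)/√(s_1²/n_1 + s_2²/n_2) = (284.8 − 251.1)/√(33.48²/20 + 57.03²/36) = 2.785
Welch–Satterthwaite df ≈ 53.77
Two-sided p-value ≈ 0.0074
Since p ≈ 0.0074 < α = 0.1, reject H0; the data support H1.

2.785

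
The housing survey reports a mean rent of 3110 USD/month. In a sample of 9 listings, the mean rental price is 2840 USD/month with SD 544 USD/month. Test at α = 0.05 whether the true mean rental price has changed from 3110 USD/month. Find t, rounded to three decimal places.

-1.489

H0: μ = 3110; H1: μ ≠ 3110 (one-sample t-test, two-sided).
t = (x̄ − μ₀)/(s/√n) = (2840 − 3110)/(544/√9) = -1.489
df = n − 1 = 8
Two-sided p-value ≈ 0.1748
Since p ≈ 0.1748 > α = 0.05, fail to reject H0; the evidence is not statistically significant.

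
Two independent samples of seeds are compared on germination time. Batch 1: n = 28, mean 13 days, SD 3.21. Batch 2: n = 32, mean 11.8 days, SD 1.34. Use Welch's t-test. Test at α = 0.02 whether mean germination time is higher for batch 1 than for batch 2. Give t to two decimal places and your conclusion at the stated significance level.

t = 1.84; fail to reject H0

Let group 1 = batch 1, group 2 = batch 2. H0: μ_1 = μ_2; H1: μ_1 > μ_2 (Welch's two-sample t-test, right-tailed).
t = (x̄_1 − x̄_2)/√(s_1²/n_1 + s_2²/n_2) = (13 − 11.8)/√(3.21²/28 + 1.34²/32) = 1.84
Welch–Satterthwaite df ≈ 35.15
p-value = P(T ≥ 1.84) ≈ 0.037
Since p ≈ 0.037 > α = 0.02, fail to reject H0; the data do not provide sufficient evidence against H0.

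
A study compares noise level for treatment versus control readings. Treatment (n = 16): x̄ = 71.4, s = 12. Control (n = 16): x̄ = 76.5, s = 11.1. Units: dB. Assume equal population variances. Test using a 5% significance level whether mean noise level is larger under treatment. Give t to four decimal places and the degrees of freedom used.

Let group 1 = treatment, group 2 = control. H0: μ_1 = μ_2; H1: μ_1 > μ_2 (two-sample pooled-variance t-test, right-tailed).
s_p² = [(16−1)·12² + (16−1)·11.1²]/(16+16−2) = 133.605
t = (71.4 − 76.5)/√[133.605·(1/16 + 1/16)] = -1.2480
df = n₁ + n₂ − 2 = 30
p-value = P(T ≥ -1.2480) ≈ 0.889
Since p ≈ 0.889 > α = 0.05, fail to reject H0; the data do not provide sufficient evidence against H0.

t = -1.2480, df = 30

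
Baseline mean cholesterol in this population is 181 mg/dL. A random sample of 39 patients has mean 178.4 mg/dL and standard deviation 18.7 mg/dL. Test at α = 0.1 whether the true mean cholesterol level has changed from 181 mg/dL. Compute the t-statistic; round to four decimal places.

H0: μ = 181; H1: μ ≠ 181 (one-sample t-test, two-sided).
t = (x̄ − μ₀)/(s/√n) = (178.4 − 181)/(18.7/√39) = -0.8683
df = n − 1 = 38
Two-sided p-value ≈ 0.3907
Since p ≈ 0.3907 > α = 0.1, fail to reject H0; the data do not provide sufficient evidence against H0.

-0.8683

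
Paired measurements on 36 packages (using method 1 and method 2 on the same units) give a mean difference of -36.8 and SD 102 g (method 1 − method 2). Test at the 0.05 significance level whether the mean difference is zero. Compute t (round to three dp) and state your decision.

t = -2.165; reject H0

H0: μ_d = 0; H1: μ_d ≠ 0 (paired t-test on the differences, two-sided).
t = d̄/(s_d/√n) = -36.8/(102/√36) = -2.165
df = n − 1 = 35
Two-sided p-value ≈ 0.037
Since p ≈ 0.037 < α = 0.05, reject H0; the evidence is statistically significant.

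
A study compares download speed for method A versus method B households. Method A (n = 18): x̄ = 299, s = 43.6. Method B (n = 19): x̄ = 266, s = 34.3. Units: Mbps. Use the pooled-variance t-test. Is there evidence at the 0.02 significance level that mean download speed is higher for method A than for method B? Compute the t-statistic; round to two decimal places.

Let group 1 = method A, group 2 = method B. H0: μ_1 = μ_2; H1: μ_1 > μ_2 (two-sample pooled-variance t-test, right-tailed).
s_p² = [(18−1)·43.6² + (19−1)·34.3²]/(18+19−2) = 1528.38
t = (299 − 266)/√[1528.38·(1/18 + 1/19)] = 2.57
df = n₁ + n₂ − 2 = 35
p-value = P(T ≥ 2.57) ≈ 0.0074
Since p ≈ 0.0074 < α = 0.02, reject H0; the data support H1.

2.57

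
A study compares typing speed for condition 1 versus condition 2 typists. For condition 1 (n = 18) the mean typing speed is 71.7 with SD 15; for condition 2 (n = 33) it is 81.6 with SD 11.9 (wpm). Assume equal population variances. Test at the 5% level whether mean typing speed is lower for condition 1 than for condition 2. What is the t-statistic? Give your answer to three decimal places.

-2.587

Let group 1 = condition 1, group 2 = condition 2. H0: μ_1 = μ_2; H1: μ_1 < μ_2 (two-sample pooled-variance t-test, left-tailed).
s_p² = [(18−1)·15² + (33−1)·11.9²]/(18+33−2) = 170.541
t = (71.7 − 81.6)/√[170.541·(1/18 + 1/33)] = -2.587
df = n₁ + n₂ − 2 = 49
p-value = P(T ≤ -2.587) ≈ 0.006
Since p ≈ 0.006 < α = 0.05, reject H0; the data support H1.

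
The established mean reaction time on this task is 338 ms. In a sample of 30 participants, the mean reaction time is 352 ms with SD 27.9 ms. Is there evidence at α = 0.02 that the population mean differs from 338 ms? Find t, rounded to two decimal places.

H0: μ = 338; H1: μ ≠ 338 (one-sample t-test, two-sided).
t = (x̄ − μ₀)/(s/√n) = (352 − 338)/(27.9/√30) = 2.75
df = n − 1 = 29
Two-sided p-value ≈ 0.010
Since p ≈ 0.010 < α = 0.02, reject H0; the data support H1.

2.75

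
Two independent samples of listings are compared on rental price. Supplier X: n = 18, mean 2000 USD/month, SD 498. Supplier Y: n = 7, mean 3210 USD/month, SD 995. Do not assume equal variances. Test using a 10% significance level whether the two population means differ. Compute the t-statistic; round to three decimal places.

Let group 1 = supplier X, group 2 = supplier Y. H0: μ_1 = μ_2; H1: μ_1 ≠ μ_2 (Welch's two-sample t-test, two-sided).
t = (x̄_1 − x̄_2)/√(s_1²/n_1 + s_2²/n_2) = (2000 − 3210)/√(498²/18 + 995²/7) = -3.071
Welch–Satterthwaite df ≈ 7.20
Two-sided p-value ≈ 0.017
Since p ≈ 0.017 < α = 0.1, reject H0; the data support H1.

-3.071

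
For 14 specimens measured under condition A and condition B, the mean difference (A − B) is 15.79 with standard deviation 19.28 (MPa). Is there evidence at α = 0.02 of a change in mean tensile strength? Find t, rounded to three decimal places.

H0: μ_d = 0; H1: μ_d ≠ 0 (paired t-test on the differences, two-sided).
t = d̄/(s_d/√n) = 15.79/(19.28/√14) = 3.064
df = n − 1 = 13
Two-sided p-value ≈ 0.009
Since p ≈ 0.009 < α = 0.02, reject H0; the evidence is statistically significant.

3.064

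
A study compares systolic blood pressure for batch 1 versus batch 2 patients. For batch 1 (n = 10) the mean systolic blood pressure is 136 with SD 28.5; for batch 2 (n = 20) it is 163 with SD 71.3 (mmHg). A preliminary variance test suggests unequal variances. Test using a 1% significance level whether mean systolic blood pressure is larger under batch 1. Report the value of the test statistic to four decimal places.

-1.4743

Let group 1 = batch 1, group 2 = batch 2. H0: μ_1 = μ_2; H1: μ_1 > μ_2 (Welch's two-sample t-test, right-tailed).
t = (x̄_1 − x̄_2)/√(s_1²/n_1 + s_2²/n_2) = (136 − 163)/√(28.5²/10 + 71.3²/20) = -1.4743
Welch–Satterthwaite df ≈ 27.22
p-value = P(T ≥ -1.4743) ≈ 0.924
Since p ≈ 0.924 > α = 0.01, fail to reject H0; the data do not provide sufficient evidence against H0.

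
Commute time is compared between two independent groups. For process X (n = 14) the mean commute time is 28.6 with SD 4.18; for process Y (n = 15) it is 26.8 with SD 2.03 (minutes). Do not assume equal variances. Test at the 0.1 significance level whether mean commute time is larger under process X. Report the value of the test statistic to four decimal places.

1.4587

Let group 1 = process X, group 2 = process Y. H0: μ_1 = μ_2; H1: μ_1 > μ_2 (Welch's two-sample t-test, right-tailed).
t = (x̄_1 − x̄_2)/√(s_1²/n_1 + s_2²/n_2) = (28.6 − 26.8)/√(4.18²/14 + 2.03²/15) = 1.4587
Welch–Satterthwaite df ≈ 18.52
p-value = P(T ≥ 1.4587) ≈ 0.081
Since p ≈ 0.081 < α = 0.1, reject H0; the evidence is statistically significant.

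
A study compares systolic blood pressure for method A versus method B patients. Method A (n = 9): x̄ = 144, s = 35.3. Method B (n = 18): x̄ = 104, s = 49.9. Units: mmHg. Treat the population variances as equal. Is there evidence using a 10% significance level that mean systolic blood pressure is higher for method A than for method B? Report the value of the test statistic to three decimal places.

Let group 1 = method A, group 2 = method B. H0: μ_1 = μ_2; H1: μ_1 > μ_2 (two-sample pooled-variance t-test, right-tailed).
s_p² = [(9−1)·35.3² + (18−1)·49.9²]/(9+18−2) = 2091.96
t = (144 − 104)/√[2091.96·(1/9 + 1/18)] = 2.142
df = n₁ + n₂ − 2 = 25
p-value = P(T ≥ 2.142) ≈ 0.021
Since p ≈ 0.021 < α = 0.1, reject H0; the data support H1.

2.142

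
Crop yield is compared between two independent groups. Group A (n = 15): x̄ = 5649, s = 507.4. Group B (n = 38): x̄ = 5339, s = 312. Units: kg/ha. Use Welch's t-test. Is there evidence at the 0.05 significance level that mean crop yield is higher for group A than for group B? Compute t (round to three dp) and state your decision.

t = 2.207; reject H0

Let group 1 = group A, group 2 = group B. H0: μ_1 = μ_2; H1: μ_1 > μ_2 (Welch's two-sample t-test, right-tailed).
t = (x̄_1 − x̄_2)/√(s_1²/n_1 + s_2²/n_2) = (5649 − 5339)/√(507.4²/15 + 312²/38) = 2.207
Welch–Satterthwaite df ≈ 18.34
p-value = P(T ≥ 2.207) ≈ 0.020
Since p ≈ 0.020 < α = 0.05, reject H0; the data support H1.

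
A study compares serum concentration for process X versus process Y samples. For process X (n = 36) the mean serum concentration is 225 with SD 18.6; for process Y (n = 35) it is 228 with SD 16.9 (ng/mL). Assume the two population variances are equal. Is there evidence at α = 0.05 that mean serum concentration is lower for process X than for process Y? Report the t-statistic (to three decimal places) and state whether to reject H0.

Let group 1 = process X, group 2 = process Y. H0: μ_1 = μ_2; H1: μ_1 < μ_2 (two-sample pooled-variance t-test, left-tailed).
s_p² = [(36−1)·18.6² + (35−1)·16.9²]/(36+35−2) = 316.222
t = (225 − 228)/√[316.222·(1/36 + 1/35)] = -0.711
df = n₁ + n₂ − 2 = 69
p-value = P(T ≤ -0.711) ≈ 0.2398
Since p ≈ 0.2398 > α = 0.05, fail to reject H0; the evidence is not statistically significant.

t = -0.711; fail to reject H0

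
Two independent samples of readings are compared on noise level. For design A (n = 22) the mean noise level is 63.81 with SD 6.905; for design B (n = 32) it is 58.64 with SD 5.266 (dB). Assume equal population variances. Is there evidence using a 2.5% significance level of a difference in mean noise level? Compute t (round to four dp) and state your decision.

t = 3.1205; reject H0

Let group 1 = design A, group 2 = design B. H0: μ_1 = μ_2; H1: μ_1 ≠ μ_2 (two-sample pooled-variance t-test, two-sided).
s_p² = [(22−1)·6.905² + (32−1)·5.266²]/(22+32−2) = 35.7868
t = (63.81 − 58.64)/√[35.7868·(1/22 + 1/32)] = 3.1205
df = n₁ + n₂ − 2 = 52
Two-sided p-value ≈ 0.003
Since p ≈ 0.003 < α = 0.025, reject H0; the data support H1.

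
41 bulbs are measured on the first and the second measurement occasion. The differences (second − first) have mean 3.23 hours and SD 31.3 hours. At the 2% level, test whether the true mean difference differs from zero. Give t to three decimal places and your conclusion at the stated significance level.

H0: μ_d = 0; H1: μ_d ≠ 0 (paired t-test on the differences, two-sided).
t = d̄/(s_d/√n) = 3.23/(31.3/√41) = 0.661
df = n − 1 = 40
Two-sided p-value ≈ 0.513
Since p ≈ 0.513 > α = 0.02, fail to reject H0; the data do not provide sufficient evidence against H0.

t = 0.661; fail to reject H0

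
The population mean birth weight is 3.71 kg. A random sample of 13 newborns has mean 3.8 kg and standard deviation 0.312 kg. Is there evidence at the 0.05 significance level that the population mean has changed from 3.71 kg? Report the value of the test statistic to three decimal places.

H0: μ = 3.71; H1: μ ≠ 3.71 (one-sample t-test, two-sided).
t = (x̄ − μ₀)/(s/√n) = (3.8 − 3.71)/(0.312/√13) = 1.040
df = n − 1 = 12
Two-sided p-value ≈ 0.3188
Since p ≈ 0.3188 > α = 0.05, fail to reject H0; the evidence is not statistically significant.

1.040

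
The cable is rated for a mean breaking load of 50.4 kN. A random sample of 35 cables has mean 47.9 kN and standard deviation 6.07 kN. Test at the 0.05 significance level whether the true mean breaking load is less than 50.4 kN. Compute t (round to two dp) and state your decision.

t = -2.44; reject H0

H0: μ = 50.4; H1: μ < 50.4 (one-sample t-test, left-tailed).
t = (x̄ − μ₀)/(s/√n) = (47.9 − 50.4)/(6.07/√35) = -2.44
df = n − 1 = 34
p-value = P(T ≤ -2.44) ≈ 0.0101
Since p ≈ 0.0101 < α = 0.05, reject H0; the evidence is statistically significant.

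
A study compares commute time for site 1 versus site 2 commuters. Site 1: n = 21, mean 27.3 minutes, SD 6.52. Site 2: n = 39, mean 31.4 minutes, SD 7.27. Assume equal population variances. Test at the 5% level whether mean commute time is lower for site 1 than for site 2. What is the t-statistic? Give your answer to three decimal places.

-2.158

Let group 1 = site 1, group 2 = site 2. H0: μ_1 = μ_2; H1: μ_1 < μ_2 (two-sample pooled-variance t-test, left-tailed).
s_p² = [(21−1)·6.52² + (39−1)·7.27²]/(21+39−2) = 49.2865
t = (27.3 − 31.4)/√[49.2865·(1/21 + 1/39)] = -2.158
df = n₁ + n₂ − 2 = 58
p-value = P(T ≤ -2.158) ≈ 0.018
Since p ≈ 0.018 < α = 0.05, reject H0; the data support H1.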